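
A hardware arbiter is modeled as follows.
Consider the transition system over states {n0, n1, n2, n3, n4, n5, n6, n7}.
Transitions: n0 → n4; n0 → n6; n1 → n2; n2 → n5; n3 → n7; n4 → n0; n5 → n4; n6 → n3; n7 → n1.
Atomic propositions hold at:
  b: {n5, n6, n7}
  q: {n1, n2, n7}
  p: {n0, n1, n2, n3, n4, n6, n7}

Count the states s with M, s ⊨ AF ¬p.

Sat(¬p) = {n5}
AF ¬p: least fixpoint, start Z0 = {n5}, add states with every successor in Z. Z1 = {n2, n5}; Z2 = {n1, n2, n5}; Z3 = {n1, n2, n5, n7}; Z4 = {n1, n2, n3, n5, n7}; Z5 = {n1, n2, n3, n5, n6, n7}; fixed.
Sat(AF ¬p) = {n1, n2, n3, n5, n6, n7}
|Sat(AF ¬p)| = |{n1, n2, n3, n5, n6, n7}| = 6.

6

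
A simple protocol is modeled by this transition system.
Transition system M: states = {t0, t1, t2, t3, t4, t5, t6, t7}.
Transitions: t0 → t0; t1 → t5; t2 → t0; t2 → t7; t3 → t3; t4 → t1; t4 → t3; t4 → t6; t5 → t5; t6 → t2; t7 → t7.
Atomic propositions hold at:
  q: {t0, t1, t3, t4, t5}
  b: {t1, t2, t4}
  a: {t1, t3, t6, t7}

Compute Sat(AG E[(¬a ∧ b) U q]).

{t0, t1, t3, t5}

Sat(¬a) = {t0, t2, t4, t5}
Sat(¬a ∧ b) = {t2, t4}
E[(¬a ∧ b) U q]: least fixpoint, start Z0 = Sat(q) = {t0, t1, t3, t4, t5}, add states in Sat(¬a ∧ b) with some successor in Z. Z1 = {t0, t1, t2, t3, t4, t5}; fixed.
Sat(E[(¬a ∧ b) U q]) = {t0, t1, t2, t3, t4, t5}
AG E[(¬a ∧ b) U q]: greatest fixpoint, start Z0 = {t0, t1, t2, t3, t4, t5}, keep only states in Sat with every successor in Z. Z1 = {t0, t1, t3, t5}; fixed.
Sat(AG E[(¬a ∧ b) U q]) = {t0, t1, t3, t5}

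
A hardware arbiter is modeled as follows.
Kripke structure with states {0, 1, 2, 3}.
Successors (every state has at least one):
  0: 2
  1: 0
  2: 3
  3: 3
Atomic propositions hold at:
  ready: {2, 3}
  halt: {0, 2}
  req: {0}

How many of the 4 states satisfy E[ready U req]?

1

E[ready U req]: least fixpoint, start Z0 = Sat(req) = {0}, add states in Sat(ready) with some successor in Z. Already a fixed point.
Sat(E[ready U req]) = {0}
|Sat(E[ready U req])| = |{0}| = 1.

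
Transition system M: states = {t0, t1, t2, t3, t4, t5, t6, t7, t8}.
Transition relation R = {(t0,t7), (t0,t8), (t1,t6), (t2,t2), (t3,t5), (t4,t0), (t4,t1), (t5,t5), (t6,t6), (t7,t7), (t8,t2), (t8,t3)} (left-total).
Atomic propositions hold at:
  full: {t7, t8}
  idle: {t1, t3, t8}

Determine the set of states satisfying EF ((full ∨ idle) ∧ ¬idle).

Sat(full ∨ idle) = {t1, t3, t7, t8}
Sat(¬idle) = {t0, t2, t4, t5, t6, t7}
Sat((full ∨ idle) ∧ ¬idle) = {t7}
EF ((full ∨ idle) ∧ ¬idle): least fixpoint, start Z0 = {t7}, add states with some successor in Z. Z1 = {t0, t7}; Z2 = {t0, t4, t7}; fixed.
Sat(EF ((full ∨ idle) ∧ ¬idle)) = {t0, t4, t7}

{t0, t4, t7}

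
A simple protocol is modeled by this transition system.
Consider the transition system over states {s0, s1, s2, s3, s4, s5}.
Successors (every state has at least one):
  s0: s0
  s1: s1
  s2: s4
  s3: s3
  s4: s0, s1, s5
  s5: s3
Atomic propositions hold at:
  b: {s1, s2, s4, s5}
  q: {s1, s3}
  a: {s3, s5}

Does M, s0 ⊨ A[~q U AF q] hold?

Sat(~q) = {s0, s2, s4, s5}
AF q: least fixpoint, start Z0 = {s1, s3}, add states with every successor in Z. Z1 = {s1, s3, s5}; fixed.
Sat(AF q) = {s1, s3, s5}
A[~q U AF q]: least fixpoint, start Z0 = Sat(AF q) = {s1, s3, s5}, add states in Sat(~q) with every successor in Z. Already a fixed point.
Sat(A[~q U AF q]) = {s1, s3, s5}
s0 ∉ Sat(A[~q U AF q]) = {s1, s3, s5}, so the formula does not hold at s0.

No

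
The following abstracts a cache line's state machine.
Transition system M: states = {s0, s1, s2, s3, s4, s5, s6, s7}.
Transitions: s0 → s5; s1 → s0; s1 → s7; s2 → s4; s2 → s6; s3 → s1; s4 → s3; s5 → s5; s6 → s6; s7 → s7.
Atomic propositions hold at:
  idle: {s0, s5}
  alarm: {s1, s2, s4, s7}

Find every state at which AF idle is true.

{s0, s5}

AF idle: least fixpoint, start Z0 = {s0, s5}, add states with every successor in Z. Already a fixed point.
Sat(AF idle) = {s0, s5}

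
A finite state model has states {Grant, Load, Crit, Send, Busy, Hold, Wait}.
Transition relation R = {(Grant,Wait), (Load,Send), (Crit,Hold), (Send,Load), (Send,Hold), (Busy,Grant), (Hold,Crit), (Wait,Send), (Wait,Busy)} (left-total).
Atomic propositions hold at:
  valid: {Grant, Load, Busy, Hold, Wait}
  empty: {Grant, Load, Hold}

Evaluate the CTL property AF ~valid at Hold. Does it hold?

Sat(~valid) = {Crit, Send}
AF ~valid: least fixpoint, start Z0 = {Crit, Send}, add states with every successor in Z. Z1 = {Load, Crit, Send, Hold}; fixed.
Sat(AF ~valid) = {Load, Crit, Send, Hold}
Hold ∈ Sat(AF ~valid) = {Load, Crit, Send, Hold}, so the formula holds at Hold.

Yes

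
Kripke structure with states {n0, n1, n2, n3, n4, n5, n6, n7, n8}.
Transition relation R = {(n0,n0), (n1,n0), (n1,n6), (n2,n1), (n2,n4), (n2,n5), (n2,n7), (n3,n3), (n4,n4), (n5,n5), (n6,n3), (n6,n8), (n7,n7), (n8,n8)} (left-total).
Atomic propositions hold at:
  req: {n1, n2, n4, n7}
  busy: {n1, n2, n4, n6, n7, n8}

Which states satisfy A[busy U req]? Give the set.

{n1, n2, n4, n7}

A[busy U req]: least fixpoint, start Z0 = Sat(req) = {n1, n2, n4, n7}, add states in Sat(busy) with every successor in Z. Already a fixed point.
Sat(A[busy U req]) = {n1, n2, n4, n7}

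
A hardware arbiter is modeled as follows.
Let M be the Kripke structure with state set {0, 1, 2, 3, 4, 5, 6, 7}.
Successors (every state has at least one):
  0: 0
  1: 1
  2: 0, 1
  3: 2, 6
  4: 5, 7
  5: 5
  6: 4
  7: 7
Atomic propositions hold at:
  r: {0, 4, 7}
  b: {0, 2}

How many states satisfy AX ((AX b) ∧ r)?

Sat(AX b) = {s : every successor in {0, 2}} = {0}
Sat((AX b) ∧ r) = {0}
Sat(AX ((AX b) ∧ r)) = {s : every successor in {0}} = {0}
|Sat(AX ((AX b) ∧ r))| = |{0}| = 1.

1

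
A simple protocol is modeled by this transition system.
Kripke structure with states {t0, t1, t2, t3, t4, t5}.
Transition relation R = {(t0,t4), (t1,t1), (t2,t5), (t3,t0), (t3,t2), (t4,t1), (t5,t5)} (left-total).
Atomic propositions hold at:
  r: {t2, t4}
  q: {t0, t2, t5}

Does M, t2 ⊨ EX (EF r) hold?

No

EF r: least fixpoint, start Z0 = {t2, t4}, add states with some successor in Z. Z1 = {t0, t2, t3, t4}; fixed.
Sat(EF r) = {t0, t2, t3, t4}
Sat(EX (EF r)) = {s : some successor in {t0, t2, t3, t4}} = {t0, t3}
t2 ∉ Sat(EX (EF r)) = {t0, t3}, so the formula does not hold at t2.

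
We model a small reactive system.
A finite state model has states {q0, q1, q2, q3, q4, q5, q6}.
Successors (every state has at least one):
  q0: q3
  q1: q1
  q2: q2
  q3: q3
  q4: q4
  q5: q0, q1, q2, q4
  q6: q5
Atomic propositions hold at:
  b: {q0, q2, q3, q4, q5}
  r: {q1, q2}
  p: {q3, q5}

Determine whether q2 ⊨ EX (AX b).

Sat(AX b) = {s : every successor in {q0, q2, q3, q4, q5}} = {q0, q2, q3, q4, q6}
Sat(EX (AX b)) = {s : some successor in {q0, q2, q3, q4, q6}} = {q0, q2, q3, q4, q5}
q2 ∈ Sat(EX (AX b)) = {q0, q2, q3, q4, q5}, so the formula holds at q2.

Yes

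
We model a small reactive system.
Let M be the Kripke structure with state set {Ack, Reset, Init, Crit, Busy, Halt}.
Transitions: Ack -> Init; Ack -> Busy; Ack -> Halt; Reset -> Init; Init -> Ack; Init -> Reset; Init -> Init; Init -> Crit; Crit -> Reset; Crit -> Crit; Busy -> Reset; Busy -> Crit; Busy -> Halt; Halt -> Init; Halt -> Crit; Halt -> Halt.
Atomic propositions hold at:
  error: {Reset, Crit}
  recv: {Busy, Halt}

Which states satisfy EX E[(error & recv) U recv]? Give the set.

Sat(error & recv) = ∅
E[(error & recv) U recv]: least fixpoint, start Z0 = Sat(recv) = {Busy, Halt}, add states in Sat(error & recv) with some successor in Z. Already a fixed point.
Sat(E[(error & recv) U recv]) = {Busy, Halt}
Sat(EX E[(error & recv) U recv]) = {s : some successor in {Busy, Halt}} = {Ack, Busy, Halt}

{Ack, Busy, Halt}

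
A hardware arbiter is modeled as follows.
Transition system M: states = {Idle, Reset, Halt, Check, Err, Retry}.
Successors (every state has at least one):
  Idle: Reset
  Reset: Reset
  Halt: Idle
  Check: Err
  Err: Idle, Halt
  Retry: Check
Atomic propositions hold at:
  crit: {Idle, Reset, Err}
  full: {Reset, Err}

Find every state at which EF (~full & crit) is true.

{Idle, Halt, Check, Err, Retry}

Sat(~full) = {Idle, Halt, Check, Retry}
Sat(~full & crit) = {Idle}
EF (~full & crit): least fixpoint, start Z0 = {Idle}, add states with some successor in Z. Z1 = {Idle, Halt, Err}; Z2 = {Idle, Halt, Check, Err}; Z3 = {Idle, Halt, Check, Err, Retry}; fixed.
Sat(EF (~full & crit)) = {Idle, Halt, Check, Err, Retry}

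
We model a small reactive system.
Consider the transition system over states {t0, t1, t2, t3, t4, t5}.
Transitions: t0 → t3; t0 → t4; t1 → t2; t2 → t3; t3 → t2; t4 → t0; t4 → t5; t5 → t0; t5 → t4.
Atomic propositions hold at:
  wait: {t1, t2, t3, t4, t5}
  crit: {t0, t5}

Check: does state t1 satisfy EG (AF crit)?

No

AF crit: least fixpoint, start Z0 = {t0, t5}, add states with every successor in Z. Z1 = {t0, t4, t5}; fixed.
Sat(AF crit) = {t0, t4, t5}
EG (AF crit): greatest fixpoint, start Z0 = {t0, t4, t5}, keep only states in Sat with some successor in Z. Already a fixed point.
Sat(EG (AF crit)) = {t0, t4, t5}
t1 ∉ Sat(EG (AF crit)) = {t0, t4, t5}, so the formula does not hold at t1.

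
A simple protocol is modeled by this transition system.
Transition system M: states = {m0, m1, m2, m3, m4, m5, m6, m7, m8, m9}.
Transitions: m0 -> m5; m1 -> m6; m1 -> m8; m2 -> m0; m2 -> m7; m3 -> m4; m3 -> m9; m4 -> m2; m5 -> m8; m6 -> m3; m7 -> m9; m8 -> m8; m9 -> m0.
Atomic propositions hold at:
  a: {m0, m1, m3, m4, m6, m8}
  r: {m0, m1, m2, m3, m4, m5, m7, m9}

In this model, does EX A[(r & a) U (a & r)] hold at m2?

Sat(r & a) = {m0, m1, m3, m4}
Sat(a & r) = {m0, m1, m3, m4}
A[(r & a) U (a & r)]: least fixpoint, start Z0 = Sat((a & r)) = {m0, m1, m3, m4}, add states in Sat(r & a) with every successor in Z. Already a fixed point.
Sat(A[(r & a) U (a & r)]) = {m0, m1, m3, m4}
Sat(EX A[(r & a) U (a & r)]) = {s : some successor in {m0, m1, m3, m4}} = {m2, m3, m6, m9}
m2 ∈ Sat(EX A[(r & a) U (a & r)]) = {m2, m3, m6, m9}, so the formula holds at m2.

Yes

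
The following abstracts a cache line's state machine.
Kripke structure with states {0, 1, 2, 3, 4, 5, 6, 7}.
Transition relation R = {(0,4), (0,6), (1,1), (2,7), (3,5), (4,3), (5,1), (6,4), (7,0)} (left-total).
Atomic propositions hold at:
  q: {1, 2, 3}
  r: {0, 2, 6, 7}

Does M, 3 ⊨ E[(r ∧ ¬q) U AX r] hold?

Sat(¬q) = {0, 4, 5, 6, 7}
Sat(r ∧ ¬q) = {0, 6, 7}
Sat(AX r) = {s : every successor in {0, 2, 6, 7}} = {2, 7}
E[(r ∧ ¬q) U AX r]: least fixpoint, start Z0 = Sat(AX r) = {2, 7}, add states in Sat(r ∧ ¬q) with some successor in Z. Already a fixed point.
Sat(E[(r ∧ ¬q) U AX r]) = {2, 7}
3 ∉ Sat(E[(r ∧ ¬q) U AX r]) = {2, 7}, so the formula does not hold at 3.

No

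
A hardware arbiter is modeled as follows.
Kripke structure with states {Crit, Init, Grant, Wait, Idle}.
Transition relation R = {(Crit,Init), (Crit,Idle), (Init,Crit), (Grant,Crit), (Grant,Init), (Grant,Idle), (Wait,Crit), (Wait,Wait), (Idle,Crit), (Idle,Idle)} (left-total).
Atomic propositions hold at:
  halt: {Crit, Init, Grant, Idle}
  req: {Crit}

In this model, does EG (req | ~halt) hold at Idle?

Sat(~halt) = {Wait}
Sat(req | ~halt) = {Crit, Wait}
EG (req | ~halt): greatest fixpoint, start Z0 = {Crit, Wait}, keep only states in Sat with some successor in Z. Z1 = {Wait}; fixed.
Sat(EG (req | ~halt)) = {Wait}
Idle ∉ Sat(EG (req | ~halt)) = {Wait}, so the formula does not hold at Idle.

No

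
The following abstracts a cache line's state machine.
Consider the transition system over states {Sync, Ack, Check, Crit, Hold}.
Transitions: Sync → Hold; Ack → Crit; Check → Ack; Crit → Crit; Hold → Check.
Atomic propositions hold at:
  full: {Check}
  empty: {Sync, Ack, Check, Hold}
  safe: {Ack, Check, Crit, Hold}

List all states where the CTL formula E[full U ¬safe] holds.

Sat(¬safe) = {Sync}
E[full U ¬safe]: least fixpoint, start Z0 = Sat(¬safe) = {Sync}, add states in Sat(full) with some successor in Z. Already a fixed point.
Sat(E[full U ¬safe]) = {Sync}

{Sync}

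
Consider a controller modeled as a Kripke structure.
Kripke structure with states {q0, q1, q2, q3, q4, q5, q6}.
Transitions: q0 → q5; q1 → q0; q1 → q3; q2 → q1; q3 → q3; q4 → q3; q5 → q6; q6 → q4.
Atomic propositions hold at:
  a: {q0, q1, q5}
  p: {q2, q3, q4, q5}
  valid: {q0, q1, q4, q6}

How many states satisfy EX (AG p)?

AG p: greatest fixpoint, start Z0 = {q2, q3, q4, q5}, keep only states in Sat with every successor in Z. Z1 = {q3, q4}; fixed.
Sat(AG p) = {q3, q4}
Sat(EX (AG p)) = {s : some successor in {q3, q4}} = {q1, q3, q4, q6}
|Sat(EX (AG p))| = |{q1, q3, q4, q6}| = 4.

4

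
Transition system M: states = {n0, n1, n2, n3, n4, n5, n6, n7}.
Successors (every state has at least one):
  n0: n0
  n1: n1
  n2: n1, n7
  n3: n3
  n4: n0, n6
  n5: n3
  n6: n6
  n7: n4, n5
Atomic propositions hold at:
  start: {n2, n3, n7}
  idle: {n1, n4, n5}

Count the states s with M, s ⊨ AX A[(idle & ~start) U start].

Sat(~start) = {n0, n1, n4, n5, n6}
Sat(idle & ~start) = {n1, n4, n5}
A[(idle & ~start) U start]: least fixpoint, start Z0 = Sat(start) = {n2, n3, n7}, add states in Sat(idle & ~start) with every successor in Z. Z1 = {n2, n3, n5, n7}; fixed.
Sat(A[(idle & ~start) U start]) = {n2, n3, n5, n7}
Sat(AX A[(idle & ~start) U start]) = {s : every successor in {n2, n3, n5, n7}} = {n3, n5}
|Sat(AX A[(idle & ~start) U start])| = |{n3, n5}| = 2.

2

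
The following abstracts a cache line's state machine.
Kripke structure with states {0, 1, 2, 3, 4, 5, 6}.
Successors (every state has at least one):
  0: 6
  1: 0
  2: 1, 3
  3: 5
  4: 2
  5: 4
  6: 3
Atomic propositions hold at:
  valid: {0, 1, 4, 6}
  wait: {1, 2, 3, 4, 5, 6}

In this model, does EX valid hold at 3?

No

Sat(EX valid) = {s : some successor in {0, 1, 4, 6}} = {0, 1, 2, 5}
3 ∉ Sat(EX valid) = {0, 1, 2, 5}, so the formula does not hold at 3.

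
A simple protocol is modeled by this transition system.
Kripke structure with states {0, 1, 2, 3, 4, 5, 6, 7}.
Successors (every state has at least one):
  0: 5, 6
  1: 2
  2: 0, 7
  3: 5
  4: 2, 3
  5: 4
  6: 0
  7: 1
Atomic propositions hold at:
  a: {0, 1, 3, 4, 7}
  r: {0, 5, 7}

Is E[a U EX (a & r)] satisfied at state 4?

Yes

Sat(a & r) = {0, 7}
Sat(EX (a & r)) = {s : some successor in {0, 7}} = {2, 6}
E[a U EX (a & r)]: least fixpoint, start Z0 = Sat(EX (a & r)) = {2, 6}, add states in Sat(a) with some successor in Z. Z1 = {0, 1, 2, 4, 6}; Z2 = {0, 1, 2, 4, 6, 7}; fixed.
Sat(E[a U EX (a & r)]) = {0, 1, 2, 4, 6, 7}
4 ∈ Sat(E[a U EX (a & r)]) = {0, 1, 2, 4, 6, 7}, so the formula holds at 4.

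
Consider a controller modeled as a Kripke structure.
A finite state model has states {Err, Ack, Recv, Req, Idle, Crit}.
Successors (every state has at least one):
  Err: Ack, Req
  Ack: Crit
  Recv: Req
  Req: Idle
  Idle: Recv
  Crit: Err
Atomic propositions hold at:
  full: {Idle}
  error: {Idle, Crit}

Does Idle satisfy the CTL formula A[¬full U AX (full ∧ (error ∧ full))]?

No

Sat(¬full) = {Err, Ack, Recv, Req, Crit}
Sat(error ∧ full) = {Idle}
Sat(full ∧ (error ∧ full)) = {Idle}
Sat(AX (full ∧ (error ∧ full))) = {s : every successor in {Idle}} = {Req}
A[¬full U AX (full ∧ (error ∧ full))]: least fixpoint, start Z0 = Sat(AX (full ∧ (error ∧ full))) = {Req}, add states in Sat(¬full) with every successor in Z. Z1 = {Recv, Req}; fixed.
Sat(A[¬full U AX (full ∧ (error ∧ full))]) = {Recv, Req}
Idle ∉ Sat(A[¬full U AX (full ∧ (error ∧ full))]) = {Recv, Req}, so the formula does not hold at Idle.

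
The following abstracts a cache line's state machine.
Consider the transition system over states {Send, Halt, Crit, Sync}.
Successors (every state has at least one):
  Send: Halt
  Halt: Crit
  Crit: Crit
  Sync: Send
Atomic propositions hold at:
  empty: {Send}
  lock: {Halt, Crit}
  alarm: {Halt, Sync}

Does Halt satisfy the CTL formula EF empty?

EF empty: least fixpoint, start Z0 = {Send}, add states with some successor in Z. Z1 = {Send, Sync}; fixed.
Sat(EF empty) = {Send, Sync}
Halt ∉ Sat(EF empty) = {Send, Sync}, so the formula does not hold at Halt.

No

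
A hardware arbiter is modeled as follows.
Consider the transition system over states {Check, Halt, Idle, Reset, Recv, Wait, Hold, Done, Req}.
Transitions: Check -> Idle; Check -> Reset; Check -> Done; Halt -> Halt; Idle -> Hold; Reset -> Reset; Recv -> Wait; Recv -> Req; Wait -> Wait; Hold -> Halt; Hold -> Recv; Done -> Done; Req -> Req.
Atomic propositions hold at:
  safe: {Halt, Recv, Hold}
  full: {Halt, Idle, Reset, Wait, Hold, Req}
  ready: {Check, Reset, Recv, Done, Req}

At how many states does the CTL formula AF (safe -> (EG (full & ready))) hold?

7

Sat(full & ready) = {Reset, Req}
EG (full & ready): greatest fixpoint, start Z0 = {Reset, Req}, keep only states in Sat with some successor in Z. Already a fixed point.
Sat(EG (full & ready)) = {Reset, Req}
Sat(safe -> (EG (full & ready))) = {Check, Idle, Reset, Wait, Done, Req}
AF (safe -> (EG (full & ready))): least fixpoint, start Z0 = {Check, Idle, Reset, Wait, Done, Req}, add states with every successor in Z. Z1 = {Check, Idle, Reset, Recv, Wait, Done, Req}; fixed.
Sat(AF (safe -> (EG (full & ready)))) = {Check, Idle, Reset, Recv, Wait, Done, Req}
|Sat(AF (safe -> (EG (full & ready))))| = |{Check, Idle, Reset, Recv, Wait, Done, Req}| = 7.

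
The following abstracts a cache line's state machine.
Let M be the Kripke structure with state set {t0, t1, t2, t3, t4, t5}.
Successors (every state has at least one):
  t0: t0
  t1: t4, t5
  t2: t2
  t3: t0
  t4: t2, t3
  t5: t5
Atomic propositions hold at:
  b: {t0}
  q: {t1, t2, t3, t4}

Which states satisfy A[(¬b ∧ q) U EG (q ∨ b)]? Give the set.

Sat(¬b) = {t1, t2, t3, t4, t5}
Sat(¬b ∧ q) = {t1, t2, t3, t4}
Sat(q ∨ b) = {t0, t1, t2, t3, t4}
EG (q ∨ b): greatest fixpoint, start Z0 = {t0, t1, t2, t3, t4}, keep only states in Sat with some successor in Z. Already a fixed point.
Sat(EG (q ∨ b)) = {t0, t1, t2, t3, t4}
A[(¬b ∧ q) U EG (q ∨ b)]: least fixpoint, start Z0 = Sat(EG (q ∨ b)) = {t0, t1, t2, t3, t4}, add states in Sat(¬b ∧ q) with every successor in Z. Already a fixed point.
Sat(A[(¬b ∧ q) U EG (q ∨ b)]) = {t0, t1, t2, t3, t4}

{t0, t1, t2, t3, t4}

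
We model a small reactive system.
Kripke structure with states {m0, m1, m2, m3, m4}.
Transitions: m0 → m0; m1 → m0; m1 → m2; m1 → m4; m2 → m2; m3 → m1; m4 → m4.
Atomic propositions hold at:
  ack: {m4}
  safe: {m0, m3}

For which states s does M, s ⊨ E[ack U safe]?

E[ack U safe]: least fixpoint, start Z0 = Sat(safe) = {m0, m3}, add states in Sat(ack) with some successor in Z. Already a fixed point.
Sat(E[ack U safe]) = {m0, m3}

{m0, m3}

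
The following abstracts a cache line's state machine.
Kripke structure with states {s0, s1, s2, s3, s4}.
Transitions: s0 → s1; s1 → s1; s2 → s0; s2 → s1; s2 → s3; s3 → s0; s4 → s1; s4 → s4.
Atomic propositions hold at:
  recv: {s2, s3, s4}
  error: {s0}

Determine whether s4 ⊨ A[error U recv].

A[error U recv]: least fixpoint, start Z0 = Sat(recv) = {s2, s3, s4}, add states in Sat(error) with every successor in Z. Already a fixed point.
Sat(A[error U recv]) = {s2, s3, s4}
s4 ∈ Sat(A[error U recv]) = {s2, s3, s4}, so the formula holds at s4.

Yes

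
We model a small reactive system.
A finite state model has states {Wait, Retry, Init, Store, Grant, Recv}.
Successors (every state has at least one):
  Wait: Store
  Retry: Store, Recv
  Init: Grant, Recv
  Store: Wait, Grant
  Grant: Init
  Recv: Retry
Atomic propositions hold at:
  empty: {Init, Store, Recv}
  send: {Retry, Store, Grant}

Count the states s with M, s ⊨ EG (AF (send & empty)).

2

Sat(send & empty) = {Store}
AF (send & empty): least fixpoint, start Z0 = {Store}, add states with every successor in Z. Z1 = {Wait, Store}; fixed.
Sat(AF (send & empty)) = {Wait, Store}
EG (AF (send & empty)): greatest fixpoint, start Z0 = {Wait, Store}, keep only states in Sat with some successor in Z. Already a fixed point.
Sat(EG (AF (send & empty))) = {Wait, Store}
|Sat(EG (AF (send & empty)))| = |{Wait, Store}| = 2.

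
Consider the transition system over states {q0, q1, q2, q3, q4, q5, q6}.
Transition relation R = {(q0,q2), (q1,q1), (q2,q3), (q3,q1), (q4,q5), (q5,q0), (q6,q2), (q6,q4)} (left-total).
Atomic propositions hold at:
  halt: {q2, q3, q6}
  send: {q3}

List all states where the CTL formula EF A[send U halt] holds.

A[send U halt]: least fixpoint, start Z0 = Sat(halt) = {q2, q3, q6}, add states in Sat(send) with every successor in Z. Already a fixed point.
Sat(A[send U halt]) = {q2, q3, q6}
EF A[send U halt]: least fixpoint, start Z0 = {q2, q3, q6}, add states with some successor in Z. Z1 = {q0, q2, q3, q6}; Z2 = {q0, q2, q3, q5, q6}; Z3 = {q0, q2, q3, q4, q5, q6}; fixed.
Sat(EF A[send U halt]) = {q0, q2, q3, q4, q5, q6}

{q0, q2, q3, q4, q5, q6}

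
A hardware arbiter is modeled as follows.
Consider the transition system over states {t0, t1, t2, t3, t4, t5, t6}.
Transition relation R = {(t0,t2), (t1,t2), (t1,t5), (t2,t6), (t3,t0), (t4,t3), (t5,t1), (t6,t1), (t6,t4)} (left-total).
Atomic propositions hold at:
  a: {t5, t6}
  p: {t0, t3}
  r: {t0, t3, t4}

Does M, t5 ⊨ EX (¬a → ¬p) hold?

Sat(¬a) = {t0, t1, t2, t3, t4}
Sat(¬p) = {t1, t2, t4, t5, t6}
Sat(¬a → ¬p) = {t1, t2, t4, t5, t6}
Sat(EX (¬a → ¬p)) = {s : some successor in {t1, t2, t4, t5, t6}} = {t0, t1, t2, t5, t6}
t5 ∈ Sat(EX (¬a → ¬p)) = {t0, t1, t2, t5, t6}, so the formula holds at t5.

Yes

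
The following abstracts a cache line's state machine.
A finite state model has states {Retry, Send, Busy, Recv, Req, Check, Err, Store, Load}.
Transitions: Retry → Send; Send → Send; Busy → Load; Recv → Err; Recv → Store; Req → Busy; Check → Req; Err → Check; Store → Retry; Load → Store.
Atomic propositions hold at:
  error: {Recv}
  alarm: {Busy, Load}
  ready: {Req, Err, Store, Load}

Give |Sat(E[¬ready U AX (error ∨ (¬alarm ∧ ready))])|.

4

Sat(¬ready) = {Retry, Send, Busy, Recv, Check}
Sat(¬alarm) = {Retry, Send, Recv, Req, Check, Err, Store}
Sat(¬alarm ∧ ready) = {Req, Err, Store}
Sat(error ∨ (¬alarm ∧ ready)) = {Recv, Req, Err, Store}
Sat(AX (error ∨ (¬alarm ∧ ready))) = {s : every successor in {Recv, Req, Err, Store}} = {Recv, Check, Load}
E[¬ready U AX (error ∨ (¬alarm ∧ ready))]: least fixpoint, start Z0 = Sat(AX (error ∨ (¬alarm ∧ ready))) = {Recv, Check, Load}, add states in Sat(¬ready) with some successor in Z. Z1 = {Busy, Recv, Check, Load}; fixed.
Sat(E[¬ready U AX (error ∨ (¬alarm ∧ ready))]) = {Busy, Recv, Check, Load}
|Sat(E[¬ready U AX (error ∨ (¬alarm ∧ ready))])| = |{Busy, Recv, Check, Load}| = 4.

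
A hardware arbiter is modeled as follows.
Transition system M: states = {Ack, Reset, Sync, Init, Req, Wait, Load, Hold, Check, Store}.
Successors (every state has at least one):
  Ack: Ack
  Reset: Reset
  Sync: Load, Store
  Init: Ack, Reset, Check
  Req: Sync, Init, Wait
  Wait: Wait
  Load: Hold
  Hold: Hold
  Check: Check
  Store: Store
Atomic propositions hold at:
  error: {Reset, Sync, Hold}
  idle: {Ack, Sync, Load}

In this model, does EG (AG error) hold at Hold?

Yes

AG error: greatest fixpoint, start Z0 = {Reset, Sync, Hold}, keep only states in Sat with every successor in Z. Z1 = {Reset, Hold}; fixed.
Sat(AG error) = {Reset, Hold}
EG (AG error): greatest fixpoint, start Z0 = {Reset, Hold}, keep only states in Sat with some successor in Z. Already a fixed point.
Sat(EG (AG error)) = {Reset, Hold}
Hold ∈ Sat(EG (AG error)) = {Reset, Hold}, so the formula holds at Hold.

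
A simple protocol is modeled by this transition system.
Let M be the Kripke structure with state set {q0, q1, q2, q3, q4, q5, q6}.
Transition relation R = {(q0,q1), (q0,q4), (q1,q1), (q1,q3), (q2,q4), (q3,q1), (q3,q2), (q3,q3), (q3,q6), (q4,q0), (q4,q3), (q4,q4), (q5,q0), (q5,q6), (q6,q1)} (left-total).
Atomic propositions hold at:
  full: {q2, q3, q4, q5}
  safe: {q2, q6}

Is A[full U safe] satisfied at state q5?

No

A[full U safe]: least fixpoint, start Z0 = Sat(safe) = {q2, q6}, add states in Sat(full) with every successor in Z. Already a fixed point.
Sat(A[full U safe]) = {q2, q6}
q5 ∉ Sat(A[full U safe]) = {q2, q6}, so the formula does not hold at q5.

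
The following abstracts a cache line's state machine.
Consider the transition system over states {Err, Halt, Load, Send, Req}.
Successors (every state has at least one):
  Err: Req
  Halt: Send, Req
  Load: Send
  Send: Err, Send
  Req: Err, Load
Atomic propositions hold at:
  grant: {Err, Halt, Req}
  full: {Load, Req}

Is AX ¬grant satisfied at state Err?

No

Sat(¬grant) = {Load, Send}
Sat(AX ¬grant) = {s : every successor in {Load, Send}} = {Load}
Err ∉ Sat(AX ¬grant) = {Load}, so the formula does not hold at Err.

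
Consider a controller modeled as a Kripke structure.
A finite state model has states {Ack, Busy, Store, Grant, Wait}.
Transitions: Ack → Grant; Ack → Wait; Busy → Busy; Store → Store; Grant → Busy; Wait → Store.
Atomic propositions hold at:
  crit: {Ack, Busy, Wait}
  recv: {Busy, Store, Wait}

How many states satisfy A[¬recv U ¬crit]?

Sat(¬recv) = {Ack, Grant}
Sat(¬crit) = {Store, Grant}
A[¬recv U ¬crit]: least fixpoint, start Z0 = Sat(¬crit) = {Store, Grant}, add states in Sat(¬recv) with every successor in Z. Already a fixed point.
Sat(A[¬recv U ¬crit]) = {Store, Grant}
|Sat(A[¬recv U ¬crit])| = |{Store, Grant}| = 2.

2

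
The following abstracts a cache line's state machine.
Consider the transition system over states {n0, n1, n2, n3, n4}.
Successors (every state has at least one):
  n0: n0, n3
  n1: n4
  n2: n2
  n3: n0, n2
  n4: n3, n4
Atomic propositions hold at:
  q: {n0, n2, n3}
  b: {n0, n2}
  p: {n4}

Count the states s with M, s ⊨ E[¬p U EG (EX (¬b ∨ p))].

4

Sat(¬p) = {n0, n1, n2, n3}
Sat(¬b) = {n1, n3, n4}
Sat(¬b ∨ p) = {n1, n3, n4}
Sat(EX (¬b ∨ p)) = {s : some successor in {n1, n3, n4}} = {n0, n1, n4}
EG (EX (¬b ∨ p)): greatest fixpoint, start Z0 = {n0, n1, n4}, keep only states in Sat with some successor in Z. Already a fixed point.
Sat(EG (EX (¬b ∨ p))) = {n0, n1, n4}
E[¬p U EG (EX (¬b ∨ p))]: least fixpoint, start Z0 = Sat(EG (EX (¬b ∨ p))) = {n0, n1, n4}, add states in Sat(¬p) with some successor in Z. Z1 = {n0, n1, n3, n4}; fixed.
Sat(E[¬p U EG (EX (¬b ∨ p))]) = {n0, n1, n3, n4}
|Sat(E[¬p U EG (EX (¬b ∨ p))])| = |{n0, n1, n3, n4}| = 4.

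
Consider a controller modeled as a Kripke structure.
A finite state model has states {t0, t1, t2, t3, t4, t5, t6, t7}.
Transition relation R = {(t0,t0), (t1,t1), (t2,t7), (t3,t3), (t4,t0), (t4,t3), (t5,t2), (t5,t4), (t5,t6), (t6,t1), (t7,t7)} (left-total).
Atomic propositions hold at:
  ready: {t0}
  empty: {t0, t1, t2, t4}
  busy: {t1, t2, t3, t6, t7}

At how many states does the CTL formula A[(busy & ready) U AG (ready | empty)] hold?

Sat(busy & ready) = ∅
Sat(ready | empty) = {t0, t1, t2, t4}
AG (ready | empty): greatest fixpoint, start Z0 = {t0, t1, t2, t4}, keep only states in Sat with every successor in Z. Z1 = {t0, t1}; fixed.
Sat(AG (ready | empty)) = {t0, t1}
A[(busy & ready) U AG (ready | empty)]: least fixpoint, start Z0 = Sat(AG (ready | empty)) = {t0, t1}, add states in Sat(busy & ready) with every successor in Z. Already a fixed point.
Sat(A[(busy & ready) U AG (ready | empty)]) = {t0, t1}
|Sat(A[(busy & ready) U AG (ready | empty)])| = |{t0, t1}| = 2.

2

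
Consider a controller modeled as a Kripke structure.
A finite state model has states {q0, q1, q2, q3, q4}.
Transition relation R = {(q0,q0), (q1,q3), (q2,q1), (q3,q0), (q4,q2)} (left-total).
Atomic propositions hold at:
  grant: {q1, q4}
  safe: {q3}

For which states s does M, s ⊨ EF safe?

{q1, q2, q3, q4}

EF safe: least fixpoint, start Z0 = {q3}, add states with some successor in Z. Z1 = {q1, q3}; Z2 = {q1, q2, q3}; Z3 = {q1, q2, q3, q4}; fixed.
Sat(EF safe) = {q1, q2, q3, q4}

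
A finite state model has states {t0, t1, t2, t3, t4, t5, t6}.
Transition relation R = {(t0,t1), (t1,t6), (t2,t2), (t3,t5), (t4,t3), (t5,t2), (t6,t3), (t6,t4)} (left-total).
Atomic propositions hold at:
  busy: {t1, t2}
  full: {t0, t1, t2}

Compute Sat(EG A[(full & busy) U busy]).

Sat(full & busy) = {t1, t2}
A[(full & busy) U busy]: least fixpoint, start Z0 = Sat(busy) = {t1, t2}, add states in Sat(full & busy) with every successor in Z. Already a fixed point.
Sat(A[(full & busy) U busy]) = {t1, t2}
EG A[(full & busy) U busy]: greatest fixpoint, start Z0 = {t1, t2}, keep only states in Sat with some successor in Z. Z1 = {t2}; fixed.
Sat(EG A[(full & busy) U busy]) = {t2}

{t2}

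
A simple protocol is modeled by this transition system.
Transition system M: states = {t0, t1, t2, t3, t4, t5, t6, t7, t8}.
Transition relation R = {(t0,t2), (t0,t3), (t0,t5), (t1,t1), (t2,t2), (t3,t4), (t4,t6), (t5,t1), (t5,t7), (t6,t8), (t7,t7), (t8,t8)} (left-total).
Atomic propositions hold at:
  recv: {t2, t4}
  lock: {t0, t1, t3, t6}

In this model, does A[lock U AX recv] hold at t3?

Yes

Sat(AX recv) = {s : every successor in {t2, t4}} = {t2, t3}
A[lock U AX recv]: least fixpoint, start Z0 = Sat(AX recv) = {t2, t3}, add states in Sat(lock) with every successor in Z. Already a fixed point.
Sat(A[lock U AX recv]) = {t2, t3}
t3 ∈ Sat(A[lock U AX recv]) = {t2, t3}, so the formula holds at t3.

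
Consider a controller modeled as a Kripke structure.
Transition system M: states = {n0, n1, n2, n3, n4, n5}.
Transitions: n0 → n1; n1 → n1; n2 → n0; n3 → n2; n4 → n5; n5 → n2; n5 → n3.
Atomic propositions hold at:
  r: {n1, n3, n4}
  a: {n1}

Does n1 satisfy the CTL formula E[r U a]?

Yes

E[r U a]: least fixpoint, start Z0 = Sat(a) = {n1}, add states in Sat(r) with some successor in Z. Already a fixed point.
Sat(E[r U a]) = {n1}
n1 ∈ Sat(E[r U a]) = {n1}, so the formula holds at n1.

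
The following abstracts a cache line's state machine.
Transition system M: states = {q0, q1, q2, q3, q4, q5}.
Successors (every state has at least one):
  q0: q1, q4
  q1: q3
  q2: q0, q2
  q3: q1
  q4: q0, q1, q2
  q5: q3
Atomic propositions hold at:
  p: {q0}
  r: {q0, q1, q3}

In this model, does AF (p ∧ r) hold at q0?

Sat(p ∧ r) = {q0}
AF (p ∧ r): least fixpoint, start Z0 = {q0}, add states with every successor in Z. Already a fixed point.
Sat(AF (p ∧ r)) = {q0}
q0 ∈ Sat(AF (p ∧ r)) = {q0}, so the formula holds at q0.

Yes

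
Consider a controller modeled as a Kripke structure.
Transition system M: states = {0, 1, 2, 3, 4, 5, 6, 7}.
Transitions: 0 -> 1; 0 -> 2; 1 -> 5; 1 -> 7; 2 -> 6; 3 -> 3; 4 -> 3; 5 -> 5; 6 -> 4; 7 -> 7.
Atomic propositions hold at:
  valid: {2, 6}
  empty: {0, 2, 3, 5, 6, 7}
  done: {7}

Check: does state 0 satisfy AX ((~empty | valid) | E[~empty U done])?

Sat(~empty) = {1, 4}
Sat(~empty | valid) = {1, 2, 4, 6}
E[~empty U done]: least fixpoint, start Z0 = Sat(done) = {7}, add states in Sat(~empty) with some successor in Z. Z1 = {1, 7}; fixed.
Sat(E[~empty U done]) = {1, 7}
Sat((~empty | valid) | E[~empty U done]) = {1, 2, 4, 6, 7}
Sat(AX ((~empty | valid) | E[~empty U done])) = {s : every successor in {1, 2, 4, 6, 7}} = {0, 2, 6, 7}
0 ∈ Sat(AX ((~empty | valid) | E[~empty U done])) = {0, 2, 6, 7}, so the formula holds at 0.

Yes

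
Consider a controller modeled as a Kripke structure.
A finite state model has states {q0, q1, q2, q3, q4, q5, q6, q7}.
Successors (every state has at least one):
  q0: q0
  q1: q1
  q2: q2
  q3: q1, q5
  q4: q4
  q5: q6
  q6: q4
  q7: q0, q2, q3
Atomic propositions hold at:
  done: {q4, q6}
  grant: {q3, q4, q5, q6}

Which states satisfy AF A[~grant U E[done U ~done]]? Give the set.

{q0, q1, q2, q3, q5, q7}

Sat(~grant) = {q0, q1, q2, q7}
Sat(~done) = {q0, q1, q2, q3, q5, q7}
E[done U ~done]: least fixpoint, start Z0 = Sat(~done) = {q0, q1, q2, q3, q5, q7}, add states in Sat(done) with some successor in Z. Already a fixed point.
Sat(E[done U ~done]) = {q0, q1, q2, q3, q5, q7}
A[~grant U E[done U ~done]]: least fixpoint, start Z0 = Sat(E[done U ~done]) = {q0, q1, q2, q3, q5, q7}, add states in Sat(~grant) with every successor in Z. Already a fixed point.
Sat(A[~grant U E[done U ~done]]) = {q0, q1, q2, q3, q5, q7}
AF A[~grant U E[done U ~done]]: least fixpoint, start Z0 = {q0, q1, q2, q3, q5, q7}, add states with every successor in Z. Already a fixed point.
Sat(AF A[~grant U E[done U ~done]]) = {q0, q1, q2, q3, q5, q7}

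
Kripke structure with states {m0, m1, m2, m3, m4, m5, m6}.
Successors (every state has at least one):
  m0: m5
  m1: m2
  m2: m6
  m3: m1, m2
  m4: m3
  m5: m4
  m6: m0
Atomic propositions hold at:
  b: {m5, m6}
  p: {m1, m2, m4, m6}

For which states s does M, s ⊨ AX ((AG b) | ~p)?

{m0, m4, m6}

AG b: greatest fixpoint, start Z0 = {m5, m6}, keep only states in Sat with every successor in Z. Z1 = ∅; fixed.
Sat(AG b) = ∅
Sat(~p) = {m0, m3, m5}
Sat((AG b) | ~p) = {m0, m3, m5}
Sat(AX ((AG b) | ~p)) = {s : every successor in {m0, m3, m5}} = {m0, m4, m6}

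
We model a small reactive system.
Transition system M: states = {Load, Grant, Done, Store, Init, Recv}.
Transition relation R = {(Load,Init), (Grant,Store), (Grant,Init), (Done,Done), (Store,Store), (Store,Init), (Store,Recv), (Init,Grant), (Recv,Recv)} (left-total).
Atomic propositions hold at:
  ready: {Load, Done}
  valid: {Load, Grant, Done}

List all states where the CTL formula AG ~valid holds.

{Recv}

Sat(~valid) = {Store, Init, Recv}
AG ~valid: greatest fixpoint, start Z0 = {Store, Init, Recv}, keep only states in Sat with every successor in Z. Z1 = {Store, Recv}; Z2 = {Recv}; fixed.
Sat(AG ~valid) = {Recv}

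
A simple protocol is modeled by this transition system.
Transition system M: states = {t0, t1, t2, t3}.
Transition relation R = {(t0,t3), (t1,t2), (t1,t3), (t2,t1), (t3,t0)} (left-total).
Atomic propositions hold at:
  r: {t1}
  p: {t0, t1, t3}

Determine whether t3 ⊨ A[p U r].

A[p U r]: least fixpoint, start Z0 = Sat(r) = {t1}, add states in Sat(p) with every successor in Z. Already a fixed point.
Sat(A[p U r]) = {t1}
t3 ∉ Sat(A[p U r]) = {t1}, so the formula does not hold at t3.

No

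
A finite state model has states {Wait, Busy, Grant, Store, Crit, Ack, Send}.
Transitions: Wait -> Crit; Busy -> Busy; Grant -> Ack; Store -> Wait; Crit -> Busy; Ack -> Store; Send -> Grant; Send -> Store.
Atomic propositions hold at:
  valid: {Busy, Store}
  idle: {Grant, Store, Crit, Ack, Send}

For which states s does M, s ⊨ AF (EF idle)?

EF idle: least fixpoint, start Z0 = {Grant, Store, Crit, Ack, Send}, add states with some successor in Z. Z1 = {Wait, Grant, Store, Crit, Ack, Send}; fixed.
Sat(EF idle) = {Wait, Grant, Store, Crit, Ack, Send}
AF (EF idle): least fixpoint, start Z0 = {Wait, Grant, Store, Crit, Ack, Send}, add states with every successor in Z. Already a fixed point.
Sat(AF (EF idle)) = {Wait, Grant, Store, Crit, Ack, Send}

{Wait, Grant, Store, Crit, Ack, Send}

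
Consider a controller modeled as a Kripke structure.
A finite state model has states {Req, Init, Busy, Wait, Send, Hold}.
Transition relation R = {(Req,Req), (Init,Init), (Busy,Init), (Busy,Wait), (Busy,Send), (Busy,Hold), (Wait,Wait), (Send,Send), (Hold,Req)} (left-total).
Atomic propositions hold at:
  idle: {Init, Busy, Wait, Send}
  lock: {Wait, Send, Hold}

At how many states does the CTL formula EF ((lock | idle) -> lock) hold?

Sat(lock | idle) = {Init, Busy, Wait, Send, Hold}
Sat((lock | idle) -> lock) = {Req, Wait, Send, Hold}
EF ((lock | idle) -> lock): least fixpoint, start Z0 = {Req, Wait, Send, Hold}, add states with some successor in Z. Z1 = {Req, Busy, Wait, Send, Hold}; fixed.
Sat(EF ((lock | idle) -> lock)) = {Req, Busy, Wait, Send, Hold}
|Sat(EF ((lock | idle) -> lock))| = |{Req, Busy, Wait, Send, Hold}| = 5.

5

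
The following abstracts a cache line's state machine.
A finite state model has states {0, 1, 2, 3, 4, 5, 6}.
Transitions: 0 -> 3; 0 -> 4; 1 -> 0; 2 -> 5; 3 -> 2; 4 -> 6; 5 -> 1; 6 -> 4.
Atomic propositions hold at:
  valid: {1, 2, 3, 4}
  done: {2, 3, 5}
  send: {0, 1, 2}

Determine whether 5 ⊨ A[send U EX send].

Yes

Sat(EX send) = {s : some successor in {0, 1, 2}} = {1, 3, 5}
A[send U EX send]: least fixpoint, start Z0 = Sat(EX send) = {1, 3, 5}, add states in Sat(send) with every successor in Z. Z1 = {1, 2, 3, 5}; fixed.
Sat(A[send U EX send]) = {1, 2, 3, 5}
5 ∈ Sat(A[send U EX send]) = {1, 2, 3, 5}, so the formula holds at 5.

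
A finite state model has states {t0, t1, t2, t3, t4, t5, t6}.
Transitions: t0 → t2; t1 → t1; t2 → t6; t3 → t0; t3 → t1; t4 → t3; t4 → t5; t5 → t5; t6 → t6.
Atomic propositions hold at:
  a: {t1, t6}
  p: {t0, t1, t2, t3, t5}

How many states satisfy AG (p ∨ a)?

Sat(p ∨ a) = {t0, t1, t2, t3, t5, t6}
AG (p ∨ a): greatest fixpoint, start Z0 = {t0, t1, t2, t3, t5, t6}, keep only states in Sat with every successor in Z. Already a fixed point.
Sat(AG (p ∨ a)) = {t0, t1, t2, t3, t5, t6}
|Sat(AG (p ∨ a))| = |{t0, t1, t2, t3, t5, t6}| = 6.

6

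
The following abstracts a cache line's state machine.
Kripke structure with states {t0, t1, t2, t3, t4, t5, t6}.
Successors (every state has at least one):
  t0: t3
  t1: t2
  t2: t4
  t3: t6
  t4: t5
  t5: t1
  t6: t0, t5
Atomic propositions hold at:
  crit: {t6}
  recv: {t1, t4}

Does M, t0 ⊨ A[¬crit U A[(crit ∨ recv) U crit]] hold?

Sat(¬crit) = {t0, t1, t2, t3, t4, t5}
Sat(crit ∨ recv) = {t1, t4, t6}
A[(crit ∨ recv) U crit]: least fixpoint, start Z0 = Sat(crit) = {t6}, add states in Sat(crit ∨ recv) with every successor in Z. Already a fixed point.
Sat(A[(crit ∨ recv) U crit]) = {t6}
A[¬crit U A[(crit ∨ recv) U crit]]: least fixpoint, start Z0 = Sat(A[(crit ∨ recv) U crit]) = {t6}, add states in Sat(¬crit) with every successor in Z. Z1 = {t3, t6}; Z2 = {t0, t3, t6}; fixed.
Sat(A[¬crit U A[(crit ∨ recv) U crit]]) = {t0, t3, t6}
t0 ∈ Sat(A[¬crit U A[(crit ∨ recv) U crit]]) = {t0, t3, t6}, so the formula holds at t0.

Yes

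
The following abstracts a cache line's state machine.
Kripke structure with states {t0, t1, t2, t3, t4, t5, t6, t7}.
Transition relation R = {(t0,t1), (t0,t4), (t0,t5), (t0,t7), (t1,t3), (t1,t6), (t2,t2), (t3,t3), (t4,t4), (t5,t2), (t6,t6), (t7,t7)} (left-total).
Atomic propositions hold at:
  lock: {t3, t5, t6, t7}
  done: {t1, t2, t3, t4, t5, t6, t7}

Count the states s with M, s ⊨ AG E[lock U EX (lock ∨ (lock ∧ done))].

Sat(lock ∧ done) = {t3, t5, t6, t7}
Sat(lock ∨ (lock ∧ done)) = {t3, t5, t6, t7}
Sat(EX (lock ∨ (lock ∧ done))) = {s : some successor in {t3, t5, t6, t7}} = {t0, t1, t3, t6, t7}
E[lock U EX (lock ∨ (lock ∧ done))]: least fixpoint, start Z0 = Sat(EX (lock ∨ (lock ∧ done))) = {t0, t1, t3, t6, t7}, add states in Sat(lock) with some successor in Z. Already a fixed point.
Sat(E[lock U EX (lock ∨ (lock ∧ done))]) = {t0, t1, t3, t6, t7}
AG E[lock U EX (lock ∨ (lock ∧ done))]: greatest fixpoint, start Z0 = {t0, t1, t3, t6, t7}, keep only states in Sat with every successor in Z. Z1 = {t1, t3, t6, t7}; fixed.
Sat(AG E[lock U EX (lock ∨ (lock ∧ done))]) = {t1, t3, t6, t7}
|Sat(AG E[lock U EX (lock ∨ (lock ∧ done))])| = |{t1, t3, t6, t7}| = 4.

4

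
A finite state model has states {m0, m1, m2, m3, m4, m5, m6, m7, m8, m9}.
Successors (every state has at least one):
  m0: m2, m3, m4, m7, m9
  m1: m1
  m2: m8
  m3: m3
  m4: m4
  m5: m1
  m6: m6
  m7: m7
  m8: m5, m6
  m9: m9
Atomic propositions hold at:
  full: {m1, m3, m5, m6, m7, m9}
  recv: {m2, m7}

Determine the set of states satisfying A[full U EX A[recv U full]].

{m0, m1, m3, m5, m6, m7, m8, m9}

A[recv U full]: least fixpoint, start Z0 = Sat(full) = {m1, m3, m5, m6, m7, m9}, add states in Sat(recv) with every successor in Z. Already a fixed point.
Sat(A[recv U full]) = {m1, m3, m5, m6, m7, m9}
Sat(EX A[recv U full]) = {s : some successor in {m1, m3, m5, m6, m7, m9}} = {m0, m1, m3, m5, m6, m7, m8, m9}
A[full U EX A[recv U full]]: least fixpoint, start Z0 = Sat(EX A[recv U full]) = {m0, m1, m3, m5, m6, m7, m8, m9}, add states in Sat(full) with every successor in Z. Already a fixed point.
Sat(A[full U EX A[recv U full]]) = {m0, m1, m3, m5, m6, m7, m8, m9}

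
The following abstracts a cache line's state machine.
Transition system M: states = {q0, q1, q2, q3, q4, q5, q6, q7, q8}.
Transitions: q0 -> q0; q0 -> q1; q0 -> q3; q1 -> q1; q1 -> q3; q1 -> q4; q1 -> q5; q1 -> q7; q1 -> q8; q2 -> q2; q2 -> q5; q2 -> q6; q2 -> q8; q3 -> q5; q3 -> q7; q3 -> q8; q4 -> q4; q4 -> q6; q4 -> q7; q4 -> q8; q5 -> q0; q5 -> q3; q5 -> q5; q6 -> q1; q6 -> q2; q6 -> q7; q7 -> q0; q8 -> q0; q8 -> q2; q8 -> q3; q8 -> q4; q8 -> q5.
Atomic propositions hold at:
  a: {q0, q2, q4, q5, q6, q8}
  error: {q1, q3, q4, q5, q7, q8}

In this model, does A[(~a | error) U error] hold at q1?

Sat(~a) = {q1, q3, q7}
Sat(~a | error) = {q1, q3, q4, q5, q7, q8}
A[(~a | error) U error]: least fixpoint, start Z0 = Sat(error) = {q1, q3, q4, q5, q7, q8}, add states in Sat(~a | error) with every successor in Z. Already a fixed point.
Sat(A[(~a | error) U error]) = {q1, q3, q4, q5, q7, q8}
q1 ∈ Sat(A[(~a | error) U error]) = {q1, q3, q4, q5, q7, q8}, so the formula holds at q1.

Yes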